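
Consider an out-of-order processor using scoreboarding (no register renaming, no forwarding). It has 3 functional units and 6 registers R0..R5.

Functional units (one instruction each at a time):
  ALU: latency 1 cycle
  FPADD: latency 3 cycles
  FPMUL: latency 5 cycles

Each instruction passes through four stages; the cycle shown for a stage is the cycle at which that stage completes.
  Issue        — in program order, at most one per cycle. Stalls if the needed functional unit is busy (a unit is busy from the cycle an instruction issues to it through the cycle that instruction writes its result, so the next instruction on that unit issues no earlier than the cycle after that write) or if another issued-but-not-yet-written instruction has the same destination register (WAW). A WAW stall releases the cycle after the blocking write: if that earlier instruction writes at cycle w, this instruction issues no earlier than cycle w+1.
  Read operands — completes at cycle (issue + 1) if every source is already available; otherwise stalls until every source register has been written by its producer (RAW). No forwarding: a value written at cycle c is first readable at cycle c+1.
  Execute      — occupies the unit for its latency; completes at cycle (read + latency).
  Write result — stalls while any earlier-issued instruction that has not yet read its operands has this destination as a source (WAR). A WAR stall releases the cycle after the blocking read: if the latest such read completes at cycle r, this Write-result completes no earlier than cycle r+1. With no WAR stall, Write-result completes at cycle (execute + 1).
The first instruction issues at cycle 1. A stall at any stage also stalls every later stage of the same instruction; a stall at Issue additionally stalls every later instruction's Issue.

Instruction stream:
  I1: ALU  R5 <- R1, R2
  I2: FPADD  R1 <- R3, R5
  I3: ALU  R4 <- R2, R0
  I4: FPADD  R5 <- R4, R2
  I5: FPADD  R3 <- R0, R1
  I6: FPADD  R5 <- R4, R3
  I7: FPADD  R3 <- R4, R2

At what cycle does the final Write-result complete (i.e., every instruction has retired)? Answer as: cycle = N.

cycle = 33

c1: I1 dispatched to ALU
c2: I1 operands ready · I2 dispatched to FPADD
c3: I1 complete
c4: R5←I1
c5: I2 operands ready · I3 dispatched to ALU
c6: I3 operands ready
c7: I3 complete
c8: I2 complete · R4←I3
c9: R1←I2
c10: I4 dispatched to FPADD
c11: I4 operands ready
c14: I4 complete
c15: R5←I4
c16: I5 dispatched to FPADD
c17: I5 operands ready
c20: I5 complete
c21: R3←I5
c22: I6 dispatched to FPADD
c23: I6 operands ready
c26: I6 complete
c27: R5←I6
c28: I7 dispatched to FPADD
c29: I7 operands ready
c32: I7 complete
c33: R3←I7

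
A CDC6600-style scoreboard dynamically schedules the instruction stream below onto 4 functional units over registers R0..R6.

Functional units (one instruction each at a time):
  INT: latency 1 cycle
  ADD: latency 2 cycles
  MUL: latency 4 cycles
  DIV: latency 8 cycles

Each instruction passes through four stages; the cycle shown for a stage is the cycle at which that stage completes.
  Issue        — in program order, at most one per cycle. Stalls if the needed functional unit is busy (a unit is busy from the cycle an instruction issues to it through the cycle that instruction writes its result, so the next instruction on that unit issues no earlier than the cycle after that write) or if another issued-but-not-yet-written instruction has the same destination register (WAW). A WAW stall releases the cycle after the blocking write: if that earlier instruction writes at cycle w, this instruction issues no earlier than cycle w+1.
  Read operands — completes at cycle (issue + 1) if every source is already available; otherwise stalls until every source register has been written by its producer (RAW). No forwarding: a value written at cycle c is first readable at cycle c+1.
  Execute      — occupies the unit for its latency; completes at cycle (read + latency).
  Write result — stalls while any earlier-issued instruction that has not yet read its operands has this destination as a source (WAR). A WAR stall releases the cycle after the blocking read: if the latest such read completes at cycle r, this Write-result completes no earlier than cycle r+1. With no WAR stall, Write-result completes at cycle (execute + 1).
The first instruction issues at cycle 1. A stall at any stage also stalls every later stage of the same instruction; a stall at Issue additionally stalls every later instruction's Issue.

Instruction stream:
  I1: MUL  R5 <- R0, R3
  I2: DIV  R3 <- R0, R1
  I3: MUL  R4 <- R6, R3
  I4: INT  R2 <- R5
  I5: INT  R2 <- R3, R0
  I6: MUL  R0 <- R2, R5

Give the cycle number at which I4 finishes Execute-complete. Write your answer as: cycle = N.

cycle = 11

c1: I1 issues→MUL
c2: I1 reads; I2 issues→DIV
c3: I2 reads
c6: I1 exec-done
c7: I1 writes R5
c8: I3 issues→MUL
c9: I4 issues→INT
c10: I4 reads
c11: I2 exec-done; I4 exec-done
c12: I2 writes R3; I4 writes R2
c13: I3 reads; I5 issues→INT
c14: I5 reads
c15: I5 exec-done
c16: I5 writes R2
c17: I3 exec-done
c18: I3 writes R4
c19: I6 issues→MUL
c20: I6 reads
c24: I6 exec-done
c25: I6 writes R0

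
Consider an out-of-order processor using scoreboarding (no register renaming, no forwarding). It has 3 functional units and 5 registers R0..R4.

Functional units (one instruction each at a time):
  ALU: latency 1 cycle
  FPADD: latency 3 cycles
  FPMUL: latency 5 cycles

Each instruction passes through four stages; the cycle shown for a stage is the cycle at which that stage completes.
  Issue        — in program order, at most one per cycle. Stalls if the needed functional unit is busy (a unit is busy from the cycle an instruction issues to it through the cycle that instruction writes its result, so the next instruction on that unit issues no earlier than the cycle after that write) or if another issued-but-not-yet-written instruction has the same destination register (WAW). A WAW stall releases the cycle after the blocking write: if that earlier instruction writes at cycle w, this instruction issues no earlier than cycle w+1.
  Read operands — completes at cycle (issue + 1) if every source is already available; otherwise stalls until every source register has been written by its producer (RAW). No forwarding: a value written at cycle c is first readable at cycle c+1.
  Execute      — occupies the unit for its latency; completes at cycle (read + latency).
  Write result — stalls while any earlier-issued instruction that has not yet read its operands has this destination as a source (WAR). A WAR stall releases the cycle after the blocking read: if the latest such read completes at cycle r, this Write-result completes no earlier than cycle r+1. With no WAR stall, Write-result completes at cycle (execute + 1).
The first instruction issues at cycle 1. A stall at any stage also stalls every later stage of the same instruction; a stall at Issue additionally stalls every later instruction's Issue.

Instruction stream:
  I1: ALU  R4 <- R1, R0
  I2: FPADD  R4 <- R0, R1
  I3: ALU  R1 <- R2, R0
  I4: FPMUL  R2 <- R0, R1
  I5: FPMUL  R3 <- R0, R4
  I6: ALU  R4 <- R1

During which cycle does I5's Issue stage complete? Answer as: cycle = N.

I1 -> (1, 2, 3, 4)
I2 -> (5, 6, 9, 10)  // WAW R4: wait I1 write@4
I3 -> (6, 7, 8, 9)
I4 -> (7, 10, 15, 16)  // RAW R1: wait I3 write@9
I5 -> (17, 18, 23, 24)  // struct: FPMUL busy until I4 writes@16
I6 -> (18, 19, 20, 21)

cycle = 17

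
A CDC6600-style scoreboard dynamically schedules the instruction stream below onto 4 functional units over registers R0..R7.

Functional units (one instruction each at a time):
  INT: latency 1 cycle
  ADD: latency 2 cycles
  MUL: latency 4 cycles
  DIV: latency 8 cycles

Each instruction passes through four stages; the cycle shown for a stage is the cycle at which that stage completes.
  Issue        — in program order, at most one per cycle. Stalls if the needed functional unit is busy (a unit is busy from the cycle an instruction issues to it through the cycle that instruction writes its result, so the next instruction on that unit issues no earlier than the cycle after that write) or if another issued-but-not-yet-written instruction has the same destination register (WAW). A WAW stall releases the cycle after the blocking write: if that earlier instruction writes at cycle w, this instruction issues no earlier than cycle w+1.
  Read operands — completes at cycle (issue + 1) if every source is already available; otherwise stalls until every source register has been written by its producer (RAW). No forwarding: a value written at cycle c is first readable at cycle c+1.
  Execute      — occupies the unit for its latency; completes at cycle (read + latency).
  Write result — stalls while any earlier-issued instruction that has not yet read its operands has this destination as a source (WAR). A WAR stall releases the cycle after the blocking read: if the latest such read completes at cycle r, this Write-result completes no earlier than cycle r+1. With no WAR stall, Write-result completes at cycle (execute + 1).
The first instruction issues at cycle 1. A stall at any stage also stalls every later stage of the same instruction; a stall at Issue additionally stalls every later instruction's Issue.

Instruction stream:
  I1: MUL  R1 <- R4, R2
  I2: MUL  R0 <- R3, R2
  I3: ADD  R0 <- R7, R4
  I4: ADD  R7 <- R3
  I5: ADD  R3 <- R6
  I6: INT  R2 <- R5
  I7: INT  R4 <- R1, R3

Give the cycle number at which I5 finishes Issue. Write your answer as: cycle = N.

cycle = 25

[I1] 1/2/6/7
[I2] 8/9/13/14  (struct: MUL busy until I1 writes@7)
[I3] 15/16/18/19  (WAW R0: wait I2 write@14)
[I4] 20/21/23/24  (struct: ADD busy until I3 writes@19)
[I5] 25/26/28/29  (struct: ADD busy until I4 writes@24)
[I6] 26/27/28/29
[I7] 30/31/32/33  (struct: INT busy until I6 writes@29)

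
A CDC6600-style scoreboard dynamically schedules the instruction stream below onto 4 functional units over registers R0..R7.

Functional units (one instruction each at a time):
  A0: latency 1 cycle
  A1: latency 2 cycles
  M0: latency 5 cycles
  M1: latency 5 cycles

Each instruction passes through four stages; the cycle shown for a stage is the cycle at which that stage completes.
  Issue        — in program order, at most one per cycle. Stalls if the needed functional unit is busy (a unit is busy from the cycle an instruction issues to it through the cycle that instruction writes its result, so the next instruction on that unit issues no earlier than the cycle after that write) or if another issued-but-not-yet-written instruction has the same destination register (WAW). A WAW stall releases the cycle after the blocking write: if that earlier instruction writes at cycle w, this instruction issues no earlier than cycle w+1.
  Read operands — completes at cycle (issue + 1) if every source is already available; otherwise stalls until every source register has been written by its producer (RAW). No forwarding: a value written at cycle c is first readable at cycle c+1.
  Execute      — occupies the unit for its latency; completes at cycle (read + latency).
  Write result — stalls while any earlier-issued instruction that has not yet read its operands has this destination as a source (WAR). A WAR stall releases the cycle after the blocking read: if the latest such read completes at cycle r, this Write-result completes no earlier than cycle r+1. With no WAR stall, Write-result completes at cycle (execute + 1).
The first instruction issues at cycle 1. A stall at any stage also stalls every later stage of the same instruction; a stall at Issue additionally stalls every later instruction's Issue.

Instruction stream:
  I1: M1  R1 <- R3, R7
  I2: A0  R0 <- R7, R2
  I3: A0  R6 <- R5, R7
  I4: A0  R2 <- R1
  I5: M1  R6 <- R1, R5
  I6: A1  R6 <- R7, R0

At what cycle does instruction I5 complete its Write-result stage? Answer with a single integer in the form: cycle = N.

cycle = 18

cycle 1: I1→M1
cycle 2: I1 RO | I2→A0
cycle 3: I2 RO
cycle 4: I2 EX
cycle 5: I2 WR R0
cycle 6: I3→A0
cycle 7: I1 EX | I3 RO
cycle 8: I1 WR R1 | I3 EX
cycle 9: I3 WR R6
cycle 10: I4→A0
cycle 11: I4 RO | I5→M1
cycle 12: I4 EX | I5 RO
cycle 13: I4 WR R2
cycle 17: I5 EX
cycle 18: I5 WR R6
cycle 19: I6→A1
cycle 20: I6 RO
cycle 22: I6 EX
cycle 23: I6 WR R6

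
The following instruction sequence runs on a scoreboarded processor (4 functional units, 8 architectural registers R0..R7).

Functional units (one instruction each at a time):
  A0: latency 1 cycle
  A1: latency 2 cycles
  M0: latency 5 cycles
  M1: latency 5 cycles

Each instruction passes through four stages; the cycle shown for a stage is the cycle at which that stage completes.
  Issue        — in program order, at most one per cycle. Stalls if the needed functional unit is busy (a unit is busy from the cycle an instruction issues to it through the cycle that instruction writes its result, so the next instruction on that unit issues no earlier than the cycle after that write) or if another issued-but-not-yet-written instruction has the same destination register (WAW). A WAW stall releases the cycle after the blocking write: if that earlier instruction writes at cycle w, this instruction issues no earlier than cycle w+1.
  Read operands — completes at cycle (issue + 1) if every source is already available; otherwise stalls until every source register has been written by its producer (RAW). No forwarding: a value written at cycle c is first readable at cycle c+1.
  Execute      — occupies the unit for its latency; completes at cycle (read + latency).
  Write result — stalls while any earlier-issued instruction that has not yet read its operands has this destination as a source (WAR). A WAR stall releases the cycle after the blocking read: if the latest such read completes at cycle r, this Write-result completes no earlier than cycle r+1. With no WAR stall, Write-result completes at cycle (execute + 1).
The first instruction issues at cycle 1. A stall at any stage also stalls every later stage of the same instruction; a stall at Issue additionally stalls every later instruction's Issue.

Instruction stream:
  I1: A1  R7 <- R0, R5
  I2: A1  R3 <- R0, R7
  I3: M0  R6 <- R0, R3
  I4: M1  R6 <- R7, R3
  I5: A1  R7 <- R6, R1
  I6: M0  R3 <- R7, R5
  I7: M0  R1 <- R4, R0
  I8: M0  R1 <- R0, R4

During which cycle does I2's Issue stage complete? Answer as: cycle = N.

cycle = 6

[1] I1 dispatched to A1
[2] I1 operands ready
[4] I1 complete
[5] R7←I1
[6] I2 dispatched to A1
[7] I2 operands ready · I3 dispatched to M0
[9] I2 complete
[10] R3←I2
[11] I3 operands ready
[16] I3 complete
[17] R6←I3
[18] I4 dispatched to M1
[19] I4 operands ready · I5 dispatched to A1
[20] I6 dispatched to M0
[24] I4 complete
[25] R6←I4
[26] I5 operands ready
[28] I5 complete
[29] R7←I5
[30] I6 operands ready
[35] I6 complete
[36] R3←I6
[37] I7 dispatched to M0
[38] I7 operands ready
[43] I7 complete
[44] R1←I7
[45] I8 dispatched to M0
[46] I8 operands ready
[51] I8 complete
[52] R1←I8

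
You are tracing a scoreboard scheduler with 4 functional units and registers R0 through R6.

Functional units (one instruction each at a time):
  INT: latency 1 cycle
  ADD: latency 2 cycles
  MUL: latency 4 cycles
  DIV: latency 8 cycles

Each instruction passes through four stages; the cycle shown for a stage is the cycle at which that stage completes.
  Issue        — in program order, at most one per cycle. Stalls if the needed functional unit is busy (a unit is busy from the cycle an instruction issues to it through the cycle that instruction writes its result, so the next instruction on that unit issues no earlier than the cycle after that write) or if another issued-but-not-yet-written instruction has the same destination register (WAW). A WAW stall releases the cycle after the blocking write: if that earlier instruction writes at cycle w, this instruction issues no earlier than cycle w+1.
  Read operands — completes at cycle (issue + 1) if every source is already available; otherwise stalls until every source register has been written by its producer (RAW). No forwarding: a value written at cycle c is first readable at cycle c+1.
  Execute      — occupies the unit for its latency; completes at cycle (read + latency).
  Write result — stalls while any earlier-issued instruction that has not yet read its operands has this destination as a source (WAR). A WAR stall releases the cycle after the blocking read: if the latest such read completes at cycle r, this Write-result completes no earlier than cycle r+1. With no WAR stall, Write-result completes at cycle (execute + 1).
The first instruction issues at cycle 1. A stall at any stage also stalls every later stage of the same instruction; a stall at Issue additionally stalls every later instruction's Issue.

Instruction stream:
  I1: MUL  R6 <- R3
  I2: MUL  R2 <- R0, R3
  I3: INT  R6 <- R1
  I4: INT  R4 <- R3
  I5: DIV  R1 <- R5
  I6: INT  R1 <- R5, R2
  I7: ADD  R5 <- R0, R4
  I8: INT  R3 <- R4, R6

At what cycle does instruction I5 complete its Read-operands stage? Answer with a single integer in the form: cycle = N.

c1: I1→MUL
c2: I1 RO
c6: I1 EX
c7: I1 WR R6
c8: I2→MUL
c9: I2 RO · I3→INT
c10: I3 RO
c11: I3 EX
c12: I3 WR R6
c13: I2 EX · I4→INT
c14: I2 WR R2 · I4 RO · I5→DIV
c15: I4 EX · I5 RO
c16: I4 WR R4
c23: I5 EX
c24: I5 WR R1
c25: I6→INT
c26: I6 RO · I7→ADD
c27: I6 EX · I7 RO
c28: I6 WR R1
c29: I7 EX · I8→INT
c30: I7 WR R5 · I8 RO
c31: I8 EX
c32: I8 WR R3

cycle = 15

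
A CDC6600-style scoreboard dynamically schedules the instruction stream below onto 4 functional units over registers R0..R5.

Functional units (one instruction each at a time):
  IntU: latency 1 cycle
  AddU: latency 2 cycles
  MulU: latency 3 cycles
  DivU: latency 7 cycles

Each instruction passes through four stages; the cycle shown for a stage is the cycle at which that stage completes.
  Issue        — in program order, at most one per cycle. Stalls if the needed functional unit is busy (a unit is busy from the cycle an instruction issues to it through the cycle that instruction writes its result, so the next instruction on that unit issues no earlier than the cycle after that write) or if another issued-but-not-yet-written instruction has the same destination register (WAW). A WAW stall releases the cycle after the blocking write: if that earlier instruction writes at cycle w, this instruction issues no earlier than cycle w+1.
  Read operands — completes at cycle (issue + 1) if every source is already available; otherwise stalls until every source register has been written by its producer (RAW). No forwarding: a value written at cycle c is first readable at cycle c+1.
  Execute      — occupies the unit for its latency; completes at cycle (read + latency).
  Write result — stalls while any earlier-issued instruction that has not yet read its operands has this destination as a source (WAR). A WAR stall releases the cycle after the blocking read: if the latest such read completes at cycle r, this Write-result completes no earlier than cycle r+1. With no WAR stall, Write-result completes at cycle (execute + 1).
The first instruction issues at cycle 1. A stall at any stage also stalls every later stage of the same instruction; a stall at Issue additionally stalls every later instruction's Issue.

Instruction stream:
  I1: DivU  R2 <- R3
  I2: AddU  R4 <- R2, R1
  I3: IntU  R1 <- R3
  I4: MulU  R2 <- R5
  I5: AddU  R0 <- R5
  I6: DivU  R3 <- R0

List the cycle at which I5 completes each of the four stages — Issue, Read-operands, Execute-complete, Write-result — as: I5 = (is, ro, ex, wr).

I5 = (15, 16, 18, 19)

[I1] 1/2/9/10
[I2] 2/11/13/14  (RAW R2: wait I1 write@10)
[I3] 3/4/5/12  (WAR R1: wait I2 read@11)
[I4] 11/12/15/16  (WAW R2: wait I1 write@10)
[I5] 15/16/18/19  (struct: AddU busy until I2 writes@14)
[I6] 16/20/27/28  (RAW R0: wait I5 write@19)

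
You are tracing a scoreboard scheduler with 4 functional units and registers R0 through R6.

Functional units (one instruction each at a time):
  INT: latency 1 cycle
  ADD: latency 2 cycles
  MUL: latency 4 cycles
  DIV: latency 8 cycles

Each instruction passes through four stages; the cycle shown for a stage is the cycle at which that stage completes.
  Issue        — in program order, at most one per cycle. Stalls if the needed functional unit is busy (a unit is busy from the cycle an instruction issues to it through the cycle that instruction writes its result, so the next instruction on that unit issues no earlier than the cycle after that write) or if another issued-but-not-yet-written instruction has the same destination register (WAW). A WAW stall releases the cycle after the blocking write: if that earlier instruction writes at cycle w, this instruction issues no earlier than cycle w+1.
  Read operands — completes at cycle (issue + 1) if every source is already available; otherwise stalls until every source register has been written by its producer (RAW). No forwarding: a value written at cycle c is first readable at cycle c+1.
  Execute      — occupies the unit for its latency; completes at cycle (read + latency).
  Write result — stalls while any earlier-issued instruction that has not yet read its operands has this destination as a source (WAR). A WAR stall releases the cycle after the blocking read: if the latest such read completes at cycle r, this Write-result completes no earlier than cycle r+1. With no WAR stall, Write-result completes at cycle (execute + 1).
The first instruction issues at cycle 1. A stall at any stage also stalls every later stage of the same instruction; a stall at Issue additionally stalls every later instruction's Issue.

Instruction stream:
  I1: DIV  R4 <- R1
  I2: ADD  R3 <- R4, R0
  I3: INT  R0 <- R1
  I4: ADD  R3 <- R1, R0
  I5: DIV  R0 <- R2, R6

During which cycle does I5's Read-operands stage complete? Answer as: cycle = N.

t=1  issue I1 (DIV)
t=2  I1 read-ops, issue I2 (ADD)
t=3  issue I3 (INT)
t=4  I3 read-ops
t=5  I3 finished on INT
t=10  I1 finished on DIV
t=11  I1→R4
t=12  I2 read-ops
t=13  I3→R0
t=14  I2 finished on ADD
t=15  I2→R3
t=16  issue I4 (ADD)
t=17  I4 read-ops, issue I5 (DIV)
t=18  I5 read-ops
t=19  I4 finished on ADD
t=20  I4→R3
t=26  I5 finished on DIV
t=27  I5→R0

cycle = 18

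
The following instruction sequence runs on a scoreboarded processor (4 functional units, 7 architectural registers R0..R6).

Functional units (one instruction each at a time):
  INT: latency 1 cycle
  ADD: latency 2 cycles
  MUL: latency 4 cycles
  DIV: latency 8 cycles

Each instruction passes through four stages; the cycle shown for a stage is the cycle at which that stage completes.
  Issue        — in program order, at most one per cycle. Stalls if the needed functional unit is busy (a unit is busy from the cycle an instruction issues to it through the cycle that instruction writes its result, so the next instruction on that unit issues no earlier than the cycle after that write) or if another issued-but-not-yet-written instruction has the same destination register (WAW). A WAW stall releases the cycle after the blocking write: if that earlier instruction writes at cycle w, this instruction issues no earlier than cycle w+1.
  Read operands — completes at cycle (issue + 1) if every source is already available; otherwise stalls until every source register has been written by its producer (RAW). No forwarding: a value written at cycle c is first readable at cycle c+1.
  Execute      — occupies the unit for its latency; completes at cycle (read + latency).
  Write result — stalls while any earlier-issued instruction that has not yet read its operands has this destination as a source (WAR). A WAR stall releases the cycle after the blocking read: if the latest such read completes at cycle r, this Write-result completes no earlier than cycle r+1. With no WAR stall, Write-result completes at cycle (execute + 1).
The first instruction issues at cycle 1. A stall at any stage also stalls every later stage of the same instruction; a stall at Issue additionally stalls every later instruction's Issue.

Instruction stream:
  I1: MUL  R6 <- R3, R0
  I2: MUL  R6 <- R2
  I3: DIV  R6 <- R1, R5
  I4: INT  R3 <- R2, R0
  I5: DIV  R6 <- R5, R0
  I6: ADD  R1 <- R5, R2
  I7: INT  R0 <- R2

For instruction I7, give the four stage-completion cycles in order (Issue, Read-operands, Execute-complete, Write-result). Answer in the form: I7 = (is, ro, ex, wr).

t=1  issue I1 (MUL)
t=2  I1 read-ops
t=6  I1 finished on MUL
t=7  I1→R6
t=8  issue I2 (MUL)
t=9  I2 read-ops
t=13  I2 finished on MUL
t=14  I2→R6
t=15  issue I3 (DIV)
t=16  I3 read-ops, issue I4 (INT)
t=17  I4 read-ops
t=18  I4 finished on INT
t=19  I4→R3
t=24  I3 finished on DIV
t=25  I3→R6
t=26  issue I5 (DIV)
t=27  I5 read-ops, issue I6 (ADD)
t=28  I6 read-ops, issue I7 (INT)
t=29  I7 read-ops
t=30  I6 finished on ADD, I7 finished on INT
t=31  I6→R1, I7→R0
t=35  I5 finished on DIV
t=36  I5→R6

I7 = (28, 29, 30, 31)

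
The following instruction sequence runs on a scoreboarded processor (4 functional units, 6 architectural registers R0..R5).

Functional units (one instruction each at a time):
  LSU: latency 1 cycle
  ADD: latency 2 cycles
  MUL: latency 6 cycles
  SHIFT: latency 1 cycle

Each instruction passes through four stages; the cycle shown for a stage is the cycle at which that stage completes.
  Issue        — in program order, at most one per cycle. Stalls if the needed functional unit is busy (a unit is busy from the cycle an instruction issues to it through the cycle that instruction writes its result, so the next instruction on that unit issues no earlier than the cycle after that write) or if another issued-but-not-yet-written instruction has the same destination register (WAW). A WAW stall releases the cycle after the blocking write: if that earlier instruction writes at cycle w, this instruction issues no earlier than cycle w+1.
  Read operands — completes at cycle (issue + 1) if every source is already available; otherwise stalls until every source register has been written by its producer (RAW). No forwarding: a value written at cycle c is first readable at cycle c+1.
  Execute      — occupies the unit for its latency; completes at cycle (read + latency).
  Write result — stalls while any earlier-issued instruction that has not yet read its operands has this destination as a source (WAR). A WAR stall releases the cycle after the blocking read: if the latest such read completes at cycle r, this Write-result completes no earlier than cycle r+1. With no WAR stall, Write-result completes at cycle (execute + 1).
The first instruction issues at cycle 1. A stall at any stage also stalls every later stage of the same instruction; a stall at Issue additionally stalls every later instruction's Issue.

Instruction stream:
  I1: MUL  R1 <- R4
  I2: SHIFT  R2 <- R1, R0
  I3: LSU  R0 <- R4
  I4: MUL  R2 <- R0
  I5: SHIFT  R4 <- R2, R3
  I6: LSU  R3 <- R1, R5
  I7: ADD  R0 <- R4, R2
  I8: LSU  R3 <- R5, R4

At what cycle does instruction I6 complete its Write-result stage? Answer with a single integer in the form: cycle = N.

cycle = 23

cycle 1: I1→MUL
cycle 2: I1 RO | I2→SHIFT
cycle 3: I3→LSU
cycle 4: I3 RO
cycle 5: I3 EX
cycle 8: I1 EX
cycle 9: I1 WR R1
cycle 10: I2 RO
cycle 11: I2 EX | I3 WR R0
cycle 12: I2 WR R2
cycle 13: I4→MUL
cycle 14: I4 RO | I5→SHIFT
cycle 15: I6→LSU
cycle 16: I6 RO | I7→ADD
cycle 17: I6 EX
cycle 20: I4 EX
cycle 21: I4 WR R2
cycle 22: I5 RO
cycle 23: I5 EX | I6 WR R3
cycle 24: I5 WR R4 | I8→LSU
cycle 25: I7 RO | I8 RO
cycle 26: I8 EX
cycle 27: I7 EX | I8 WR R3
cycle 28: I7 WR R0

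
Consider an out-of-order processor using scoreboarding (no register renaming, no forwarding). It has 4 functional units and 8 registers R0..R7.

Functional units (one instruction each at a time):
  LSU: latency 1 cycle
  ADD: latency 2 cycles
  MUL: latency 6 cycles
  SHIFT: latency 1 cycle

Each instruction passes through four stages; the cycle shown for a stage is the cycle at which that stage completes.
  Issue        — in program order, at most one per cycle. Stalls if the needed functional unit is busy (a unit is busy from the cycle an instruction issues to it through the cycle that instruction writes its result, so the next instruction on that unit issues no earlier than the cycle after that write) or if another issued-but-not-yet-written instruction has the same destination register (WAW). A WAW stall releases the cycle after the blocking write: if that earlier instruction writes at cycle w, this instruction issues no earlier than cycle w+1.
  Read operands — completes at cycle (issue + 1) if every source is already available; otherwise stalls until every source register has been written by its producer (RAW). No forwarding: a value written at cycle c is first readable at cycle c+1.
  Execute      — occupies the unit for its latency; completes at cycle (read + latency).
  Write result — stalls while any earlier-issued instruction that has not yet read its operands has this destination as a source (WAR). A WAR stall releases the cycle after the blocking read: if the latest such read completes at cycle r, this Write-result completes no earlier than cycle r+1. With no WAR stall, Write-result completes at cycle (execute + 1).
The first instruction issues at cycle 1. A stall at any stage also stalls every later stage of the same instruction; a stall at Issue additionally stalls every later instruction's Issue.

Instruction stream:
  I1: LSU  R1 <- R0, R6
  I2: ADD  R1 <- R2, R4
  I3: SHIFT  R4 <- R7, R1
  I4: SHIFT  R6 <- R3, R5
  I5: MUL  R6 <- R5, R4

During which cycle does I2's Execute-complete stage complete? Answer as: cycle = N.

cycle = 8

I1: IS=1 RO=2 EX=3 WR=4
I2: IS=5 RO=6 EX=8 WR=9  [WAW R1: wait I1 write@4]
I3: IS=6 RO=10 EX=11 WR=12  [RAW R1: wait I2 write@9]
I4: IS=13 RO=14 EX=15 WR=16  [struct: SHIFT busy until I3 writes@12]
I5: IS=17 RO=18 EX=24 WR=25  [WAW R6: wait I4 write@16]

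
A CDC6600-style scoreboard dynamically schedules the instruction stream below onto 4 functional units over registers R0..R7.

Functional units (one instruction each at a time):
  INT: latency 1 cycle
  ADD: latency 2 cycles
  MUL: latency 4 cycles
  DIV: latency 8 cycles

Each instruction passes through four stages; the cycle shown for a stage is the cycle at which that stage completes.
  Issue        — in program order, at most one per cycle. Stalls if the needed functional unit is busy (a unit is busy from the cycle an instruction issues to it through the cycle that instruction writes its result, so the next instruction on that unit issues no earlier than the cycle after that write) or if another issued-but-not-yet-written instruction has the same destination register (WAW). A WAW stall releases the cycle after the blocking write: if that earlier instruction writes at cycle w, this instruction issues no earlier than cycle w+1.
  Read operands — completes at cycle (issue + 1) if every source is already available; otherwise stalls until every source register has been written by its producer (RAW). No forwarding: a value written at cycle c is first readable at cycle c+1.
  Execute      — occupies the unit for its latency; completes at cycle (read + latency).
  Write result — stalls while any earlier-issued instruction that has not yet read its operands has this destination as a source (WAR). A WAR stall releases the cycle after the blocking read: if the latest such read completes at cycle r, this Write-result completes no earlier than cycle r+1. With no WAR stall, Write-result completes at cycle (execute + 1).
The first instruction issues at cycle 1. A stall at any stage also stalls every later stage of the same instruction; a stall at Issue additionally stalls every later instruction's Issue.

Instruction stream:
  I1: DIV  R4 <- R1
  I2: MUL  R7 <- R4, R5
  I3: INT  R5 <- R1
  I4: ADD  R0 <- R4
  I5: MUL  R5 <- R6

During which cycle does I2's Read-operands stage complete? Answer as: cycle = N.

cycle = 12

c1: I1 issues→DIV
c2: I1 reads · I2 issues→MUL
c3: I3 issues→INT
c4: I3 reads · I4 issues→ADD
c5: I3 exec-done
c10: I1 exec-done
c11: I1 writes R4
c12: I2 reads · I4 reads
c13: I3 writes R5
c14: I4 exec-done
c15: I4 writes R0
c16: I2 exec-done
c17: I2 writes R7
c18: I5 issues→MUL
c19: I5 reads
c23: I5 exec-done
c24: I5 writes R5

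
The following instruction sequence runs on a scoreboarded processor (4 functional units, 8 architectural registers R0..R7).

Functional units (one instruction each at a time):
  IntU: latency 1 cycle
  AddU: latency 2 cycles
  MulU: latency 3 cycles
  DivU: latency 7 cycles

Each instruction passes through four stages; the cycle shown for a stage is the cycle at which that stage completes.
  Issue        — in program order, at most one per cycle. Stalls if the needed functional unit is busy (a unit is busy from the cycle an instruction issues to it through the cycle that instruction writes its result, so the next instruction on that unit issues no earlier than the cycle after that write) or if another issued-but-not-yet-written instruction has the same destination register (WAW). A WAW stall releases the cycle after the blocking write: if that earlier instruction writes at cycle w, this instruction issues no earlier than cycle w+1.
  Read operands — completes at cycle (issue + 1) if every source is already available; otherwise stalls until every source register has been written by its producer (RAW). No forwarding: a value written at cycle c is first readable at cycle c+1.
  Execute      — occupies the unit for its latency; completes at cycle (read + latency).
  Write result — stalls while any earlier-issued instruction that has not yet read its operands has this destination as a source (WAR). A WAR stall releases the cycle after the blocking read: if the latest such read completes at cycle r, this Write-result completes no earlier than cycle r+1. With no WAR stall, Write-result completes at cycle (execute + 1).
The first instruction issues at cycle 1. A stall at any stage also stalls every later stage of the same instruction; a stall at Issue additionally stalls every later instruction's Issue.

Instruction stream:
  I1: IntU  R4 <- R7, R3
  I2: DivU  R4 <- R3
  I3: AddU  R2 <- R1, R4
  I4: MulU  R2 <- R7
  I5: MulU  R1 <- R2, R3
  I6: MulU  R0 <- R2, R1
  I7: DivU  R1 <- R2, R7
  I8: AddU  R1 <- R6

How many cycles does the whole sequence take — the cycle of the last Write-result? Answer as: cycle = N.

cycle = 46

I1  is:1  ro:2  ex:3  wr:4
I2  is:5  ro:6  ex:13  wr:14  — WAW R4: wait I1 write@4
I3  is:6  ro:15  ex:17  wr:18  — RAW R4: wait I2 write@14
I4  is:19  ro:20  ex:23  wr:24  — WAW R2: wait I3 write@18
I5  is:25  ro:26  ex:29  wr:30  — struct: MulU busy until I4 writes@24
I6  is:31  ro:32  ex:35  wr:36  — struct: MulU busy until I5 writes@30
I7  is:32  ro:33  ex:40  wr:41
I8  is:42  ro:43  ex:45  wr:46  — WAW R1: wait I7 write@41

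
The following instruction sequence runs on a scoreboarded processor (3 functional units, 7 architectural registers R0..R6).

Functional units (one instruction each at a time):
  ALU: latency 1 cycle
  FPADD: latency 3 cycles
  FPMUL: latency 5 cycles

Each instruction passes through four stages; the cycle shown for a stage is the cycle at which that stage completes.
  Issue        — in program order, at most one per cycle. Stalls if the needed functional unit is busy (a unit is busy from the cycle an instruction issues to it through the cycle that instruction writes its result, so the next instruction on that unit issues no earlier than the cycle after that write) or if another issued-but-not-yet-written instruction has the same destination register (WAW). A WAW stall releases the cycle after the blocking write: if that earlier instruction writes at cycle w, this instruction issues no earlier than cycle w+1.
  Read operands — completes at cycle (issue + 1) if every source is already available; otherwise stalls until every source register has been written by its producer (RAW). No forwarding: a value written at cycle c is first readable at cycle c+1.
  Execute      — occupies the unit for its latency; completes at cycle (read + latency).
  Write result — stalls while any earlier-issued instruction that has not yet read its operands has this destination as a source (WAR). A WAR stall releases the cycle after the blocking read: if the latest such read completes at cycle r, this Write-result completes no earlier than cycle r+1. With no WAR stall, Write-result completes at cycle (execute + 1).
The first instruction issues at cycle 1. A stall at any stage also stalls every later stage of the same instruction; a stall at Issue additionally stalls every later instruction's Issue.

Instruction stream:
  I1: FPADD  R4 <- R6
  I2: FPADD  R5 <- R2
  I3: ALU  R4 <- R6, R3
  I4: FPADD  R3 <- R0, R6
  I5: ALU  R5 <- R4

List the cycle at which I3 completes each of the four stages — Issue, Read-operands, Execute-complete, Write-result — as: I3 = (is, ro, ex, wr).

[I1] 1/2/5/6
[I2] 7/8/11/12  (struct: FPADD busy until I1 writes@6)
[I3] 8/9/10/11
[I4] 13/14/17/18  (struct: FPADD busy until I2 writes@12)
[I5] 14/15/16/17

I3 = (8, 9, 10, 11)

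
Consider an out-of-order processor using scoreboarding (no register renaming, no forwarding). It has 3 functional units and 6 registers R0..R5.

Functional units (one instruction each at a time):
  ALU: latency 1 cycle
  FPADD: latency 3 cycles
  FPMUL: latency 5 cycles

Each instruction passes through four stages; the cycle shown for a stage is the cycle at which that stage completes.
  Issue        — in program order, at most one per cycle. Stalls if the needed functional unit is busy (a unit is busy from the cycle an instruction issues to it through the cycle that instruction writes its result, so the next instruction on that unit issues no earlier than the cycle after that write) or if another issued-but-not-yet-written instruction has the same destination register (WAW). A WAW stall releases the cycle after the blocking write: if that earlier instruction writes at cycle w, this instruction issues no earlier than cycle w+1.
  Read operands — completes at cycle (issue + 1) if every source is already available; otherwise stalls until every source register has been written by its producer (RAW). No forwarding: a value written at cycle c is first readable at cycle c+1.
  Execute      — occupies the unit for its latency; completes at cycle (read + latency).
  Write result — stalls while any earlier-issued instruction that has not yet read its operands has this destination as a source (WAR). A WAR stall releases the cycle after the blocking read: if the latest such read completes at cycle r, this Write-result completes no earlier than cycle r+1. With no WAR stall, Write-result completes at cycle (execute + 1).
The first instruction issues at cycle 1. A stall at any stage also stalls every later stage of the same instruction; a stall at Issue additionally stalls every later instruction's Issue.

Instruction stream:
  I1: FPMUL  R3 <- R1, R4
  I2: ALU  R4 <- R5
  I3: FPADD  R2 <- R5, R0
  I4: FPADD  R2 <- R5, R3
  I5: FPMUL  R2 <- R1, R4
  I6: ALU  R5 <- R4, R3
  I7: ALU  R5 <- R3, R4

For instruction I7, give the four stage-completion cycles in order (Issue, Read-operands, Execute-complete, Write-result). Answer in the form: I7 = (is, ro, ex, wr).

I7 = (20, 21, 22, 23)

cycle 1: I1 dispatched to FPMUL
cycle 2: I1 operands ready, I2 dispatched to ALU
cycle 3: I2 operands ready, I3 dispatched to FPADD
cycle 4: I2 complete, I3 operands ready
cycle 5: R4←I2
cycle 7: I1 complete, I3 complete
cycle 8: R3←I1, R2←I3
cycle 9: I4 dispatched to FPADD
cycle 10: I4 operands ready
cycle 13: I4 complete
cycle 14: R2←I4
cycle 15: I5 dispatched to FPMUL
cycle 16: I5 operands ready, I6 dispatched to ALU
cycle 17: I6 operands ready
cycle 18: I6 complete
cycle 19: R5←I6
cycle 20: I7 dispatched to ALU
cycle 21: I5 complete, I7 operands ready
cycle 22: R2←I5, I7 complete
cycle 23: R5←I7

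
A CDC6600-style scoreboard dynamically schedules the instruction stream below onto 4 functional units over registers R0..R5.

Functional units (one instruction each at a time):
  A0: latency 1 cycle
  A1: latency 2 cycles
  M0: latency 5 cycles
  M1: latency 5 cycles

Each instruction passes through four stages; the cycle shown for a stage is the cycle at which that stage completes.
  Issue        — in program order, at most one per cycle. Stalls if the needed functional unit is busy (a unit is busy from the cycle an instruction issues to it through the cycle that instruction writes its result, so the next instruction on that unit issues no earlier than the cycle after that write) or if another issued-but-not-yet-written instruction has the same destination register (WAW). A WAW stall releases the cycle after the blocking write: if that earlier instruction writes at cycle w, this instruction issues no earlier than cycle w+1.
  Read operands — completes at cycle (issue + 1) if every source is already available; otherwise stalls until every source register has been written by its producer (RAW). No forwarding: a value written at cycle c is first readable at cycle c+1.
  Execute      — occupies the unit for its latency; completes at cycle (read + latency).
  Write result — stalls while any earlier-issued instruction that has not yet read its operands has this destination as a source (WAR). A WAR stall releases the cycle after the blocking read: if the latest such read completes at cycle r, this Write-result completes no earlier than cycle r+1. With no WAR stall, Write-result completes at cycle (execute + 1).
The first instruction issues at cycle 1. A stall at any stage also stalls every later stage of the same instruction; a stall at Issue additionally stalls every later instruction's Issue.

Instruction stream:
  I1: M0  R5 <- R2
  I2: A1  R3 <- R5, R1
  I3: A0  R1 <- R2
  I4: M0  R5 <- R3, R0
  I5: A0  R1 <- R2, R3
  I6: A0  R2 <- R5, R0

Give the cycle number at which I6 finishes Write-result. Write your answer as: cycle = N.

t=1  issue I1 (M0)
t=2  I1 read-ops; issue I2 (A1)
t=3  issue I3 (A0)
t=4  I3 read-ops
t=5  I3 finished on A0
t=7  I1 finished on M0
t=8  I1→R5
t=9  I2 read-ops; issue I4 (M0)
t=10  I3→R1
t=11  I2 finished on A1; issue I5 (A0)
t=12  I2→R3
t=13  I4 read-ops; I5 read-ops
t=14  I5 finished on A0
t=15  I5→R1
t=16  issue I6 (A0)
t=18  I4 finished on M0
t=19  I4→R5
t=20  I6 read-ops
t=21  I6 finished on A0
t=22  I6→R2

cycle = 22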